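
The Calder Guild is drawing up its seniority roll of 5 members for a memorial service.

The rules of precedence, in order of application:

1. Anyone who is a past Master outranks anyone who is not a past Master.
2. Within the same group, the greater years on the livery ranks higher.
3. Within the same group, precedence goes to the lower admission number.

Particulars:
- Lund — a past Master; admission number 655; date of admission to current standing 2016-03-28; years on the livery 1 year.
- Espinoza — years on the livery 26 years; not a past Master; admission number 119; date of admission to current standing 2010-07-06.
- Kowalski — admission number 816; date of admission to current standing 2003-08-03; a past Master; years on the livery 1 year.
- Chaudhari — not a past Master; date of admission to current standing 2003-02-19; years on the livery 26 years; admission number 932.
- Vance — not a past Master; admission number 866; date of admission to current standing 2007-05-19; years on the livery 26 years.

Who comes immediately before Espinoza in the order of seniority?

By the first rule: Lund and Kowalski (both a past Master); then Espinoza, Vance and Chaudhari (each not a past Master).
Lund and Kowalski both have years on the livery 1 year, so the next rule applies.
Among Lund and Kowalski, by admission number (lower first): Lund (655) before Kowalski (816).
Espinoza, Vance and Chaudhari all have years on the livery 26 years, so the next rule applies.
Among Espinoza, Vance and Chaudhari, by admission number (lower first): Espinoza (119) before Vance (866) before Chaudhari (932).
Order: Lund, Kowalski, Espinoza, Vance, Chaudhari.

Kowalski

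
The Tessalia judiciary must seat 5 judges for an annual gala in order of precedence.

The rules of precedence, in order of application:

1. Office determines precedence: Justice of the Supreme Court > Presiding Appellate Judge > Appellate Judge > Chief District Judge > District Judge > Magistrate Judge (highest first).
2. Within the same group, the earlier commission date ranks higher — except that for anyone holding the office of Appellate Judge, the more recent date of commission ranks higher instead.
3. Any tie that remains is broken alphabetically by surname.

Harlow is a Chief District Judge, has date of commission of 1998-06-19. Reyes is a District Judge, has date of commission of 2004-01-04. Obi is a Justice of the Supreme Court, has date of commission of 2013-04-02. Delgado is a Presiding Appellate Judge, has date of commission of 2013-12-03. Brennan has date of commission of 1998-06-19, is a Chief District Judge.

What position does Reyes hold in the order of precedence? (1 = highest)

5

By office: Obi (Justice of the Supreme Court); then Delgado (Presiding Appellate Judge); then Brennan and Harlow (Chief District Judge); then Reyes (District Judge).
Brennan and Harlow both have date of commission 1998-06-19, so the next rule applies.
Among Brennan and Harlow, alphabetically by surname: Brennan before Harlow.
Order: Obi, Delgado, Brennan, Harlow, Reyes. So position 5.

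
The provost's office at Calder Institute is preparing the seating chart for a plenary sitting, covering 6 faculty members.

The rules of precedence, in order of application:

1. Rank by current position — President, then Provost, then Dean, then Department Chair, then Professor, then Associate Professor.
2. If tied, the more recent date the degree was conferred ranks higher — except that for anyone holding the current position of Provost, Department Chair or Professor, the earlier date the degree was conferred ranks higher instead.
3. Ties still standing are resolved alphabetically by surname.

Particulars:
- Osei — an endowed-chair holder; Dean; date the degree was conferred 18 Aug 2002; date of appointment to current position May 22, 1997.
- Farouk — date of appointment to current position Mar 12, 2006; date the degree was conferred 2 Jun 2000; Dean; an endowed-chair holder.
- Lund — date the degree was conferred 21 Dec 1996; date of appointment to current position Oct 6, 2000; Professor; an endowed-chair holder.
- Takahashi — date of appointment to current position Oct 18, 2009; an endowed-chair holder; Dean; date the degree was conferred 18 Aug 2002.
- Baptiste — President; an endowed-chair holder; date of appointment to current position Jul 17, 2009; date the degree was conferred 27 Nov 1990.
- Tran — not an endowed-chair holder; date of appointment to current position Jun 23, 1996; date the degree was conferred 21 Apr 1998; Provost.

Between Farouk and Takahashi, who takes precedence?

By current position: Baptiste (President); then Tran (Provost); then Osei, Takahashi and Farouk (Dean); then Lund (Professor).
Among Osei, Takahashi and Farouk, by date the degree was conferred (later first): Osei and Takahashi (18 Aug 2002) before Farouk (2 Jun 2000).
Among Osei and Takahashi, alphabetically by surname: Osei before Takahashi.
So Takahashi takes precedence.

Takahashi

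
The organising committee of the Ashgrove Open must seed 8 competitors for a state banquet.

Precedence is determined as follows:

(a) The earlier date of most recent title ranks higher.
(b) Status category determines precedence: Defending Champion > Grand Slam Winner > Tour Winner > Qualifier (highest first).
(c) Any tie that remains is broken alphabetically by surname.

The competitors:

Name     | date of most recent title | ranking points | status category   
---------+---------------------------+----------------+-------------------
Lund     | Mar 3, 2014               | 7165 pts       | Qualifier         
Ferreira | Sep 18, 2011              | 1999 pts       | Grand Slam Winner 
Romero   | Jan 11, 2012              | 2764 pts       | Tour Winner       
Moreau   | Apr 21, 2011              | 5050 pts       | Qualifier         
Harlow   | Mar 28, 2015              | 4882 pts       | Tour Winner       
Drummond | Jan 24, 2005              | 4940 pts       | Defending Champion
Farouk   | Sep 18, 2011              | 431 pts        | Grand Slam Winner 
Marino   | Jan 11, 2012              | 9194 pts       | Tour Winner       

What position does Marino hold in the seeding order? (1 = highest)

By date of most recent title (earlier first): Drummond (Jan 24, 2005); then Moreau (Apr 21, 2011); then Farouk and Ferreira (both Sep 18, 2011); then Marino and Romero (both Jan 11, 2012); then Lund (Mar 3, 2014); then Harlow (Mar 28, 2015).
Farouk and Ferreira are each Grand Slam Winner, so the next rule applies.
Among Farouk and Ferreira, alphabetically by surname: Farouk before Ferreira.
Marino and Romero are each Tour Winner, so the next rule applies.
Among Marino and Romero, alphabetically by surname: Marino before Romero.
Order: Drummond, Moreau, Farouk, Ferreira, Marino, Romero, Lund, Harlow. So position 5.

5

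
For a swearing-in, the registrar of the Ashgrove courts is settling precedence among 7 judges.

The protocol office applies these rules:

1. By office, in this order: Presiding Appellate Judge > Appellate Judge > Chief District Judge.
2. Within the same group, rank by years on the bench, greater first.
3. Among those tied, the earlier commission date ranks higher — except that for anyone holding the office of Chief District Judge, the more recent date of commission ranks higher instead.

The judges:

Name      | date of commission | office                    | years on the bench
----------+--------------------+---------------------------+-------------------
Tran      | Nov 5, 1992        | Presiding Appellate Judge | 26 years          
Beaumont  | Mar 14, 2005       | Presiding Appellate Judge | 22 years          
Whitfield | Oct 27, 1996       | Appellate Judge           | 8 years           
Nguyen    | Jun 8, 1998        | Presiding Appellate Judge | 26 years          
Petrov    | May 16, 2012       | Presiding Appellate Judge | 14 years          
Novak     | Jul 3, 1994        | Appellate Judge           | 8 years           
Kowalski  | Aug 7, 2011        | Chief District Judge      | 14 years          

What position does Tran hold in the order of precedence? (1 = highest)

By office: Tran, Nguyen, Beaumont and Petrov (Presiding Appellate Judge); then Novak and Whitfield (Appellate Judge); then Kowalski (Chief District Judge).
Among Tran, Nguyen, Beaumont and Petrov, by years on the bench (higher first): Tran and Nguyen (26 years) before Beaumont (22 years) before Petrov (14 years).
Among Tran and Nguyen, by date of commission (earlier first): Tran (Nov 5, 1992) before Nguyen (Jun 8, 1998).
Novak and Whitfield both have years on the bench 8 years, so the next rule applies.
Among Novak and Whitfield, by date of commission (earlier first): Novak (Jul 3, 1994) before Whitfield (Oct 27, 1996).
Order: Tran, Nguyen, Beaumont, Petrov, Novak, Whitfield, Kowalski. So position 1.

1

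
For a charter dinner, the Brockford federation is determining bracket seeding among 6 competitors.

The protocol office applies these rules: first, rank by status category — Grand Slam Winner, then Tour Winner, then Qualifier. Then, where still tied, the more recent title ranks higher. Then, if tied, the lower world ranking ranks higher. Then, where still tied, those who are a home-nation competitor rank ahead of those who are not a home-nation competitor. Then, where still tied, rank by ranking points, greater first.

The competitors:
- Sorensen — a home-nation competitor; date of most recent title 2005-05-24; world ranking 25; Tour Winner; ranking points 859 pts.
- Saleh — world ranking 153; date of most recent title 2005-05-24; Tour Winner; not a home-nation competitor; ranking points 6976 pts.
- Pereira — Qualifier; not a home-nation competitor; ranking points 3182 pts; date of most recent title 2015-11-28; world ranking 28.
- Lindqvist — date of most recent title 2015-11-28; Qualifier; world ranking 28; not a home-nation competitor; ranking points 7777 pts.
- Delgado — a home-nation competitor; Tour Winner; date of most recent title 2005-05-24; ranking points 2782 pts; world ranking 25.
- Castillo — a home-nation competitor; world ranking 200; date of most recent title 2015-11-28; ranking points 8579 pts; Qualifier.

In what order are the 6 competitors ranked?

By status category: Delgado, Sorensen and Saleh (Tour Winner); then Lindqvist, Pereira and Castillo (Qualifier).
Delgado, Sorensen and Saleh all have date of most recent title 2005-05-24, so the next rule applies.
Among Delgado, Sorensen and Saleh, by world ranking (lower first): Delgado and Sorensen (25) before Saleh (153).
Delgado and Sorensen are each a home-nation competitor, so the next rule applies.
Among Delgado and Sorensen, by ranking points (higher first): Delgado (2782 pts) before Sorensen (859 pts).
Lindqvist, Pereira and Castillo all have date of most recent title 2015-11-28, so the next rule applies.
Among Lindqvist, Pereira and Castillo, by world ranking (lower first): Lindqvist and Pereira (28) before Castillo (200).
Lindqvist and Pereira are each not a home-nation competitor, so the next rule applies.
Among Lindqvist and Pereira, by ranking points (higher first): Lindqvist (7777 pts) before Pereira (3182 pts).
Full order: Delgado, Sorensen, Saleh, Lindqvist, Pereira, Castillo.

Delgado, Sorensen, Saleh, Lindqvist, Pereira, Castillo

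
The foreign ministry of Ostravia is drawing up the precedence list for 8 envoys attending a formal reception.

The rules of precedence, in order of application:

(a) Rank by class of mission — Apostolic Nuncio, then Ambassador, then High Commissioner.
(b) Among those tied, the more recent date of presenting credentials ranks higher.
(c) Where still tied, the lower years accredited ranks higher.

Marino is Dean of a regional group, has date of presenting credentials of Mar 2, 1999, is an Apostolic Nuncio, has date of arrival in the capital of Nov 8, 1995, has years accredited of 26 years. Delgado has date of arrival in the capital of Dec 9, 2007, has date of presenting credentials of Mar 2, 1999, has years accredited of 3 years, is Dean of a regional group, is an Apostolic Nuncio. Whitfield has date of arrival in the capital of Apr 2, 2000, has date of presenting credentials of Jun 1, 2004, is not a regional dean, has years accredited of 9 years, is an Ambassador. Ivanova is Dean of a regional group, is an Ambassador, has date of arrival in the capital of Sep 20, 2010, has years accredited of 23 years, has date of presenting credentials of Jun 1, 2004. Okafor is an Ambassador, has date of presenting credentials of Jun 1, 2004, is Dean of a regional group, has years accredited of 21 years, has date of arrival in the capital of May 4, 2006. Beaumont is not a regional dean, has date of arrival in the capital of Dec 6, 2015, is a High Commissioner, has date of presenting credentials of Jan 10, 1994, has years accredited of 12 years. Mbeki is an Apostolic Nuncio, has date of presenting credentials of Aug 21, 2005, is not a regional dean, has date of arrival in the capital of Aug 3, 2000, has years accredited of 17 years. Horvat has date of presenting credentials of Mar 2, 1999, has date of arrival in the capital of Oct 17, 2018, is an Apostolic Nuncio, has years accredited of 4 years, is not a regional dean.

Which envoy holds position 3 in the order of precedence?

Horvat

By class of mission: Mbeki, Delgado, Horvat and Marino (Apostolic Nuncio); then Whitfield, Okafor and Ivanova (Ambassador); then Beaumont (High Commissioner).
Among Mbeki, Delgado, Horvat and Marino, by date of presenting credentials (later first): Mbeki (Aug 21, 2005) before Delgado, Horvat and Marino (Mar 2, 1999).
Among Delgado, Horvat and Marino, by years accredited (lower first): Delgado (3 years) before Horvat (4 years) before Marino (26 years).
Whitfield, Okafor and Ivanova all have date of presenting credentials Jun 1, 2004, so the next rule applies.
Among Whitfield, Okafor and Ivanova, by years accredited (lower first): Whitfield (9 years) before Okafor (21 years) before Ivanova (23 years).
Order: Mbeki, Delgado, Horvat, Marino, Whitfield, Okafor, Ivanova, Beaumont.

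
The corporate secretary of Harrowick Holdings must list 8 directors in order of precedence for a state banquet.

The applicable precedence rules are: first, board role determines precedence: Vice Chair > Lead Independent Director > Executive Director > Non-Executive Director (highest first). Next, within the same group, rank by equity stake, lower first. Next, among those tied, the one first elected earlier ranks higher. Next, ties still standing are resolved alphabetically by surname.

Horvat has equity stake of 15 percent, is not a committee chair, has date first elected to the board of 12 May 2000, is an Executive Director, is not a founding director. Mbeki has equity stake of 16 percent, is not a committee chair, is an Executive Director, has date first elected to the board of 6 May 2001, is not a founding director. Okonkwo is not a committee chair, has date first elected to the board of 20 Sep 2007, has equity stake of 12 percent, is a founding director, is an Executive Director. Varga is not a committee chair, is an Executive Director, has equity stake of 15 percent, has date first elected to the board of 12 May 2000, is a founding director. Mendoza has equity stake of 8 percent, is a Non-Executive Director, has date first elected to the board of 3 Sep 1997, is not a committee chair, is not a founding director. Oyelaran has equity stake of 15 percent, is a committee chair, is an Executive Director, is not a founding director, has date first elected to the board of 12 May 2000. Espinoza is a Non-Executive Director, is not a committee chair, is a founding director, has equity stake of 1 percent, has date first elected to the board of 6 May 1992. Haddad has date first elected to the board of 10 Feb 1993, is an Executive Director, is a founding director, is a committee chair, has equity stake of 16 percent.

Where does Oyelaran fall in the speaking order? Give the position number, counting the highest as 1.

3

By board role: Okonkwo, Horvat, Oyelaran, Varga, Haddad and Mbeki (Executive Director); then Espinoza and Mendoza (Non-Executive Director).
Among Okonkwo, Horvat, Oyelaran, Varga, Haddad and Mbeki, by equity stake (lower first): Okonkwo (12 percent) before Horvat, Oyelaran and Varga (15 percent) before Haddad and Mbeki (16 percent).
Horvat, Oyelaran and Varga all have date first elected to the board 12 May 2000, so the next rule applies.
Among Horvat, Oyelaran and Varga, alphabetically by surname: Horvat before Oyelaran before Varga.
Among Haddad and Mbeki, by date first elected to the board (earlier first): Haddad (10 Feb 1993) before Mbeki (6 May 2001).
Among Espinoza and Mendoza, by equity stake (lower first): Espinoza (1 percent) before Mendoza (8 percent).
Order: Okonkwo, Horvat, Oyelaran, Varga, Haddad, Mbeki, Espinoza, Mendoza. So position 3.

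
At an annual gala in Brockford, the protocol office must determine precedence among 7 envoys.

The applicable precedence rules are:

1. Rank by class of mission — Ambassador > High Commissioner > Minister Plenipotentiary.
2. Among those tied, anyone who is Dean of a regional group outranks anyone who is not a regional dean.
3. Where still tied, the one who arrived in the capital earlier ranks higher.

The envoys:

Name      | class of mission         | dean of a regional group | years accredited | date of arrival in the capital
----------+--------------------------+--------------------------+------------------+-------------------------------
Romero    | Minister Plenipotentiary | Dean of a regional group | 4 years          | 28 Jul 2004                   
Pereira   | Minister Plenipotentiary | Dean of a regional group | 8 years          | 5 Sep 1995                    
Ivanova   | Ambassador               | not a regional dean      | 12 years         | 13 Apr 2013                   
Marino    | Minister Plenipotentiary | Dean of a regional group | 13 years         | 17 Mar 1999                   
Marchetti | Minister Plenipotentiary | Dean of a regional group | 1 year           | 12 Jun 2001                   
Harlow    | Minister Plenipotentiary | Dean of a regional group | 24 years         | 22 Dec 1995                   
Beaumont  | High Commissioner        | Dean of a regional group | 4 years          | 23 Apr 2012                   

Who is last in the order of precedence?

Romero

By class of mission: Ivanova (Ambassador); then Beaumont (High Commissioner); then Pereira, Harlow, Marino, Marchetti and Romero (Minister Plenipotentiary).
Pereira, Harlow, Marino, Marchetti and Romero are each Dean of a regional group, so the next rule applies.
Among Pereira, Harlow, Marino, Marchetti and Romero, by date of arrival in the capital (earlier first): Pereira (5 Sep 1995) before Harlow (22 Dec 1995) before Marino (17 Mar 1999) before Marchetti (12 Jun 2001) before Romero (28 Jul 2004).
Order: Ivanova, Beaumont, Pereira, Harlow, Marino, Marchetti, Romero.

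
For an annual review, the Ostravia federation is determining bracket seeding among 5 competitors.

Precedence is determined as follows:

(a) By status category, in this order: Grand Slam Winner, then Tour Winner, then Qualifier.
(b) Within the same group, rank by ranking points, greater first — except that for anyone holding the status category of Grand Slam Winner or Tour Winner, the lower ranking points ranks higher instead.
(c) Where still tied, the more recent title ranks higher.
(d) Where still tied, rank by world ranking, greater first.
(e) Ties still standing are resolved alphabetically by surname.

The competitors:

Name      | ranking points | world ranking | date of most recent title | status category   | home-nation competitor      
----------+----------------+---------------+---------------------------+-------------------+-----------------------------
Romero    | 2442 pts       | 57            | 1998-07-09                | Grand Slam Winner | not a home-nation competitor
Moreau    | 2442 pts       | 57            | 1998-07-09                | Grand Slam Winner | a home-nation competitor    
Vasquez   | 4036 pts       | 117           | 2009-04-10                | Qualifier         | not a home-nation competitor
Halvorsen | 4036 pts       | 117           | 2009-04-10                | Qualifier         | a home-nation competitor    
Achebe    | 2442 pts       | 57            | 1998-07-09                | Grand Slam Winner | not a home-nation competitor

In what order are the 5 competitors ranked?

By status category: Achebe, Moreau and Romero (Grand Slam Winner); then Halvorsen and Vasquez (Qualifier).
Achebe, Moreau and Romero all have ranking points 2442 pts, so the next rule applies.
Achebe, Moreau and Romero all have date of most recent title 1998-07-09, so the next rule applies.
Achebe, Moreau and Romero all have world ranking 57, so the next rule applies.
Among Achebe, Moreau and Romero, alphabetically by surname: Achebe before Moreau before Romero.
Halvorsen and Vasquez both have ranking points 4036 pts, so the next rule applies.
Halvorsen and Vasquez both have date of most recent title 2009-04-10, so the next rule applies.
Halvorsen and Vasquez both have world ranking 117, so the next rule applies.
Among Halvorsen and Vasquez, alphabetically by surname: Halvorsen before Vasquez.
Full order: Achebe, Moreau, Romero, Halvorsen, Vasquez.

Achebe, Moreau, Romero, Halvorsen, Vasquez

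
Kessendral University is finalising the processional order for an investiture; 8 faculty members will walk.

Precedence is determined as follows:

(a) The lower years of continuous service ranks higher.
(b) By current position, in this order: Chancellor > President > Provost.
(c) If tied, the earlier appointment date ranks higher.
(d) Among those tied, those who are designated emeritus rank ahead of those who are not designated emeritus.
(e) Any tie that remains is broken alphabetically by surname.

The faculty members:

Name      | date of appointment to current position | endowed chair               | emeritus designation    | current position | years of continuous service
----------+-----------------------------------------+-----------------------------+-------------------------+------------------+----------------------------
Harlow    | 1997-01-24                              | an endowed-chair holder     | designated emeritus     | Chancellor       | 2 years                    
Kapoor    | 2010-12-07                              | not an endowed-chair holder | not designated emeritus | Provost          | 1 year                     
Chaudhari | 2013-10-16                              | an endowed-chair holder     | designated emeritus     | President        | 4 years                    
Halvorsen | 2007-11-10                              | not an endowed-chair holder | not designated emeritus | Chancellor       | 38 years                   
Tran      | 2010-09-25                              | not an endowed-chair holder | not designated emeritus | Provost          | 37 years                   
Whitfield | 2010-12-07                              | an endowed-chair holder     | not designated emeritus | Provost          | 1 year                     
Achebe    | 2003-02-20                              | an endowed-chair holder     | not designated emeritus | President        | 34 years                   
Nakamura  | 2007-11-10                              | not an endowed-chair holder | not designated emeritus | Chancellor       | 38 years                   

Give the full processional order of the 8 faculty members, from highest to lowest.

By years of continuous service (lower first): Kapoor and Whitfield (both 1 year); then Harlow (2 years); then Chaudhari (4 years); then Achebe (34 years); then Tran (37 years); then Halvorsen and Nakamura (both 38 years).
Kapoor and Whitfield are each Provost, so the next rule applies.
Kapoor and Whitfield both have date of appointment to current position 2010-12-07, so the next rule applies.
Kapoor and Whitfield are each not designated emeritus, so the next rule applies.
Among Kapoor and Whitfield, alphabetically by surname: Kapoor before Whitfield.
Halvorsen and Nakamura are each Chancellor, so the next rule applies.
Halvorsen and Nakamura both have date of appointment to current position 2007-11-10, so the next rule applies.
Halvorsen and Nakamura are each not designated emeritus, so the next rule applies.
Among Halvorsen and Nakamura, alphabetically by surname: Halvorsen before Nakamura.
Full order: Kapoor, Whitfield, Harlow, Chaudhari, Achebe, Tran, Halvorsen, Nakamura.

Kapoor, Whitfield, Harlow, Chaudhari, Achebe, Tran, Halvorsen, Nakamura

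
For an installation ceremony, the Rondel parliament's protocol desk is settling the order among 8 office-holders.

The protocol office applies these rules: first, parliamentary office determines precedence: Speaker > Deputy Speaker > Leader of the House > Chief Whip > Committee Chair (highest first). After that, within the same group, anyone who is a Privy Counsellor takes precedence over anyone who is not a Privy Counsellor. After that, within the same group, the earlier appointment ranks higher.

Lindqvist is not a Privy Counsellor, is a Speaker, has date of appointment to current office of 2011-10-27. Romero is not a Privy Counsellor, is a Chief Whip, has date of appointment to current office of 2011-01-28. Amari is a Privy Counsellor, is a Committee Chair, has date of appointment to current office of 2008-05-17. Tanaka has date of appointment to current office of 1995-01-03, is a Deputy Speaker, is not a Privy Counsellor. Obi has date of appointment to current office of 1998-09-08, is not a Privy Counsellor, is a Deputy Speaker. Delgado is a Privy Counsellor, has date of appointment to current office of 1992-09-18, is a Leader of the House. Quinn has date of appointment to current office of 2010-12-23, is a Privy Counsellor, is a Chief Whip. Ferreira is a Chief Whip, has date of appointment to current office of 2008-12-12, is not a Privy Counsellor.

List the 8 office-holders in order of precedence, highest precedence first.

By parliamentary office: Lindqvist (Speaker); then Tanaka and Obi (Deputy Speaker); then Delgado (Leader of the House); then Quinn, Ferreira and Romero (Chief Whip); then Amari (Committee Chair).
Tanaka and Obi are each not a Privy Counsellor, so the next rule applies.
Among Tanaka and Obi, by date of appointment to current office (earlier first): Tanaka (1995-01-03) before Obi (1998-09-08).
Among Quinn, Ferreira and Romero, a Privy Counsellor before not a Privy Counsellor: Quinn (a Privy Counsellor) before Ferreira and Romero (not a Privy Counsellor).
Among Ferreira and Romero, by date of appointment to current office (earlier first): Ferreira (2008-12-12) before Romero (2011-01-28).
Full order: Lindqvist, Tanaka, Obi, Delgado, Quinn, Ferreira, Romero, Amari.

Lindqvist, Tanaka, Obi, Delgado, Quinn, Ferreira, Romero, Amari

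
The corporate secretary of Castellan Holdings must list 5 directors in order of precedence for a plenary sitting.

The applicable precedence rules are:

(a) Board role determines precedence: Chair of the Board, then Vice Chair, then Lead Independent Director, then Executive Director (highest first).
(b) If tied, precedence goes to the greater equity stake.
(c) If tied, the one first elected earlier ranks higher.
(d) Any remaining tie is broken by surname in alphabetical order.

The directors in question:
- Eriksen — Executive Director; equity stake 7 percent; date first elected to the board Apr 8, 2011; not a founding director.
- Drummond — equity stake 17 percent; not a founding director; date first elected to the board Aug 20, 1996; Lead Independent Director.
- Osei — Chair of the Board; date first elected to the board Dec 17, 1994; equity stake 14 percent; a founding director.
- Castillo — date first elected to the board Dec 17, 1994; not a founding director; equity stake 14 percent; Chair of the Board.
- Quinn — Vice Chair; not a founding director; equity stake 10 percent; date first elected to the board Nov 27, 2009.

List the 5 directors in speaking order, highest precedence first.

Castillo, Osei, Quinn, Drummond, Eriksen

By board role: Castillo and Osei (Chair of the Board); then Quinn (Vice Chair); then Drummond (Lead Independent Director); then Eriksen (Executive Director).
Castillo and Osei both have equity stake 14 percent, so the next rule applies.
Castillo and Osei both have date first elected to the board Dec 17, 1994, so the next rule applies.
Among Castillo and Osei, alphabetically by surname: Castillo before Osei.
Full order: Castillo, Osei, Quinn, Drummond, Eriksen.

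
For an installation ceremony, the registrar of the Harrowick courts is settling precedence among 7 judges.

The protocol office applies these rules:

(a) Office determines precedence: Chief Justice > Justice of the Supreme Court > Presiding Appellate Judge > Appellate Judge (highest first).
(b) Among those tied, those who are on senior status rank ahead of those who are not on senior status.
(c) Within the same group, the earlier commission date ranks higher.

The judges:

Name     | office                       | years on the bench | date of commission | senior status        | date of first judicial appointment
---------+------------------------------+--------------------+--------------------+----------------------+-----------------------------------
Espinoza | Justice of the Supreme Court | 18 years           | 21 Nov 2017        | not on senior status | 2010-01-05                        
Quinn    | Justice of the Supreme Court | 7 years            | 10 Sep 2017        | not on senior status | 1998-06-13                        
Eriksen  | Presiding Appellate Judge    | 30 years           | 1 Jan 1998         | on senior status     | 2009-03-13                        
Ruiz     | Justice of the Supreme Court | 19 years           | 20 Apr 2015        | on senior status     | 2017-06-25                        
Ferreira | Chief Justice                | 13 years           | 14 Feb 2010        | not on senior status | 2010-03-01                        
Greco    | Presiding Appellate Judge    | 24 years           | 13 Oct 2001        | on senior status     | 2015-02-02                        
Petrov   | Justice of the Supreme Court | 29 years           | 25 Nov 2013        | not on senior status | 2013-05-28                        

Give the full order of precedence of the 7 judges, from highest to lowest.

Ferreira, Ruiz, Petrov, Quinn, Espinoza, Eriksen, Greco

By office: Ferreira (Chief Justice); then Ruiz, Petrov, Quinn and Espinoza (Justice of the Supreme Court); then Eriksen and Greco (Presiding Appellate Judge).
Among Ruiz, Petrov, Quinn and Espinoza, on senior status before not on senior status: Ruiz (on senior status) before Petrov, Quinn and Espinoza (not on senior status).
Among Petrov, Quinn and Espinoza, by date of commission (earlier first): Petrov (25 Nov 2013) before Quinn (10 Sep 2017) before Espinoza (21 Nov 2017).
Eriksen and Greco are each on senior status, so the next rule applies.
Among Eriksen and Greco, by date of commission (earlier first): Eriksen (1 Jan 1998) before Greco (13 Oct 2001).
Full order: Ferreira, Ruiz, Petrov, Quinn, Espinoza, Eriksen, Greco.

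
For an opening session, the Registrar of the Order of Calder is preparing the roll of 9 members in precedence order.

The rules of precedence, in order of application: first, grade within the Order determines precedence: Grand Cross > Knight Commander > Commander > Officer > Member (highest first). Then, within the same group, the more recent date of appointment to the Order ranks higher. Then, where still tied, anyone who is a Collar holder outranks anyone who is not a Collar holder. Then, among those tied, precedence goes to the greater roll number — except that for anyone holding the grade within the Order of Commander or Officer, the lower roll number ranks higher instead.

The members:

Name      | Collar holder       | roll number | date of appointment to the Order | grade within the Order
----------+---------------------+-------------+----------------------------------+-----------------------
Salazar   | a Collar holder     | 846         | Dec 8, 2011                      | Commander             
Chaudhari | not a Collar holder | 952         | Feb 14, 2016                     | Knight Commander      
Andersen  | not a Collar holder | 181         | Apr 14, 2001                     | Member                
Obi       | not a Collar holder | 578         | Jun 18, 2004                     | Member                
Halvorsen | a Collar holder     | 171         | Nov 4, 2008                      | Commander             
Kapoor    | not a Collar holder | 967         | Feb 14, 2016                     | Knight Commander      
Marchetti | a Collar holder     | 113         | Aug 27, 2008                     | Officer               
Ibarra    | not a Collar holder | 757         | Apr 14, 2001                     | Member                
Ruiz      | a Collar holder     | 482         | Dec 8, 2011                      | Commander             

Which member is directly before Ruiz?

Chaudhari

By grade within the Order: Kapoor and Chaudhari (Knight Commander); then Ruiz, Salazar and Halvorsen (Commander); then Marchetti (Officer); then Obi, Ibarra and Andersen (Member).
Kapoor and Chaudhari both have date of appointment to the Order Feb 14, 2016, so the next rule applies.
Kapoor and Chaudhari are each not a Collar holder, so the next rule applies.
Among Kapoor and Chaudhari, by roll number (higher first): Kapoor (967) before Chaudhari (952).
Among Ruiz, Salazar and Halvorsen, by date of appointment to the Order (later first): Ruiz and Salazar (Dec 8, 2011) before Halvorsen (Nov 4, 2008).
Ruiz and Salazar are each a Collar holder, so the next rule applies.
Among Ruiz and Salazar, by roll number (lower first) (reversed rule for this group): Ruiz (482) before Salazar (846).
Among Obi, Ibarra and Andersen, by date of appointment to the Order (later first): Obi (Jun 18, 2004) before Ibarra and Andersen (Apr 14, 2001).
Ibarra and Andersen are each not a Collar holder, so the next rule applies.
Among Ibarra and Andersen, by roll number (higher first): Ibarra (757) before Andersen (181).
Order: Kapoor, Chaudhari, Ruiz, Salazar, Halvorsen, Marchetti, Obi, Ibarra, Andersen.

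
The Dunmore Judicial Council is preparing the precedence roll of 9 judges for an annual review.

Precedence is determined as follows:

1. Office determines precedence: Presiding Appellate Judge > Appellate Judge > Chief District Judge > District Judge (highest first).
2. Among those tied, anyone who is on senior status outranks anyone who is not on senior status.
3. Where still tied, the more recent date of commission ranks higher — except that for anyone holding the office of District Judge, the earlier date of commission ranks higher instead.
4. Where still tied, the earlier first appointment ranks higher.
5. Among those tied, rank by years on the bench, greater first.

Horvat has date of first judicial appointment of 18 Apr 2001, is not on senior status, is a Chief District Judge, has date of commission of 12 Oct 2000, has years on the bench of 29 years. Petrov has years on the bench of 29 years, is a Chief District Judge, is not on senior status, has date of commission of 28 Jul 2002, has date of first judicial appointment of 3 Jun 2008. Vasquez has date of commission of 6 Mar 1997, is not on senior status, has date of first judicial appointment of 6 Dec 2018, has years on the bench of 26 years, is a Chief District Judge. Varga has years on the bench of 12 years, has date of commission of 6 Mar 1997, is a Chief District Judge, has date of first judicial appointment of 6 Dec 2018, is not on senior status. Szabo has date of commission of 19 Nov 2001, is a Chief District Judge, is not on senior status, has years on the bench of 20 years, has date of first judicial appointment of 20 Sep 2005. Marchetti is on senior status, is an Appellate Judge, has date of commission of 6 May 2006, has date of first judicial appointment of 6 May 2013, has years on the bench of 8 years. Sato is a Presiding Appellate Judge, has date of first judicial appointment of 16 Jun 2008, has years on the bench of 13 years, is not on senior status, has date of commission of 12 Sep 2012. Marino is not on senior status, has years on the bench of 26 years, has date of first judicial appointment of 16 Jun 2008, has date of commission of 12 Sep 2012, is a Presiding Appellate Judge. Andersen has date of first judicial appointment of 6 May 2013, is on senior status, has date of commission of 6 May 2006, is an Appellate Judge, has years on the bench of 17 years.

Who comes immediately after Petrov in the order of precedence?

By office: Marino and Sato (Presiding Appellate Judge); then Andersen and Marchetti (Appellate Judge); then Petrov, Szabo, Horvat, Vasquez and Varga (Chief District Judge).
Marino and Sato are each not on senior status, so the next rule applies.
Marino and Sato both have date of commission 12 Sep 2012, so the next rule applies.
Marino and Sato both have date of first judicial appointment 16 Jun 2008, so the next rule applies.
Among Marino and Sato, by years on the bench (higher first): Marino (26 years) before Sato (13 years).
Andersen and Marchetti are each on senior status, so the next rule applies.
Andersen and Marchetti both have date of commission 6 May 2006, so the next rule applies.
Andersen and Marchetti both have date of first judicial appointment 6 May 2013, so the next rule applies.
Among Andersen and Marchetti, by years on the bench (higher first): Andersen (17 years) before Marchetti (8 years).
Petrov, Szabo, Horvat, Vasquez and Varga are each not on senior status, so the next rule applies.
Among Petrov, Szabo, Horvat, Vasquez and Varga, by date of commission (later first): Petrov (28 Jul 2002) before Szabo (19 Nov 2001) before Horvat (12 Oct 2000) before Vasquez and Varga (6 Mar 1997).
Vasquez and Varga both have date of first judicial appointment 6 Dec 2018, so the next rule applies.
Among Vasquez and Varga, by years on the bench (higher first): Vasquez (26 years) before Varga (12 years).
Order: Marino, Sato, Andersen, Marchetti, Petrov, Szabo, Horvat, Vasquez, Varga.

Szabo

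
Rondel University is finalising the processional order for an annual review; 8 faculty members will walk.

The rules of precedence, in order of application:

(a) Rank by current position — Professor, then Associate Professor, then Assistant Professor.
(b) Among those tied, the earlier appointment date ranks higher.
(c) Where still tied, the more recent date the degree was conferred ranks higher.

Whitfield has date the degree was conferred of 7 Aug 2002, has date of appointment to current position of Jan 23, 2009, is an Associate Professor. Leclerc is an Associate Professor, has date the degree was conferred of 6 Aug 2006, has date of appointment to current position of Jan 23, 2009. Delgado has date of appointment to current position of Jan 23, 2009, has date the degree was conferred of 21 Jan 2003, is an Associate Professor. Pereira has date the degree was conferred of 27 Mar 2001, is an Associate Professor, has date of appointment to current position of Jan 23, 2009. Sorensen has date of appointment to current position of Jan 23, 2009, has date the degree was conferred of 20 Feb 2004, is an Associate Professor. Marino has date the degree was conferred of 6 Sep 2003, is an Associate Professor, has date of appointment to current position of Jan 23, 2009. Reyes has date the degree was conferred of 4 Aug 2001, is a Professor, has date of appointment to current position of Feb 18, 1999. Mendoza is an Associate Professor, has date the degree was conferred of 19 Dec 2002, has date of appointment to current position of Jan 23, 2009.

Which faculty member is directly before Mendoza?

By current position: Reyes (Professor); then Leclerc, Sorensen, Marino, Delgado, Mendoza, Whitfield and Pereira (Associate Professor).
Leclerc, Sorensen, Marino, Delgado, Mendoza, Whitfield and Pereira all have date of appointment to current position Jan 23, 2009, so the next rule applies.
Among Leclerc, Sorensen, Marino, Delgado, Mendoza, Whitfield and Pereira, by date the degree was conferred (later first): Leclerc (6 Aug 2006) before Sorensen (20 Feb 2004) before Marino (6 Sep 2003) before Delgado (21 Jan 2003) before Mendoza (19 Dec 2002) before Whitfield (7 Aug 2002) before Pereira (27 Mar 2001).
Order: Reyes, Leclerc, Sorensen, Marino, Delgado, Mendoza, Whitfield, Pereira.

Delgado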